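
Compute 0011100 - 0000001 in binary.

Method 1 - Direct subtraction (column by column from the right: bit − bit − borrow-in; if negative, add 2 and borrow 1 from the next column):
borrow: 0000110
        0011100
-       0000001
---------------
        0011011

Method 2 - Add two's complement:
Two's complement of 0000001: invert → 1111110, add 1 → 1111111
  0011100
+ 1111111
---------
 10011011  (end carry out of the top bit = 1)
Discarding the end carry: 0011011
Decimal check:
  0011100 = 16 + 8 + 4 = 28
  0000001 = 1
  28 - 1 = 27, and 0011011 = 16 + 8 + 2 + 1 = 27 ✓



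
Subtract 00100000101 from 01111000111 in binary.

Method 1 - Direct subtraction (column by column from the right: bit − bit − borrow-in; if negative, add 2 and borrow 1 from the next column):
borrow: 00000000000
        01111000111
-       00100000101
-------------------
        01011000010

Method 2 - Add two's complement:
Two's complement of 00100000101: invert → 11011111010, add 1 → 11011111011
  01111000111
+ 11011111011
-------------
 101011000010  (end carry out of the top bit = 1)
Discarding the end carry: 01011000010
Decimal check:
  01111000111 = 512 + 256 + 128 + 64 + 4 + 2 + 1 = 967
  00100000101 = 256 + 4 + 1 = 261
  967 - 261 = 706, and 01011000010 = 512 + 128 + 64 + 2 = 706 ✓



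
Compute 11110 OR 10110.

OR: 1 when either bit is 1
  11110
| 10110
-------
  11110
Decimal: 30 | 22 = 30



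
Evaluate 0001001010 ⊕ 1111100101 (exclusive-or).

XOR: 1 when bits differ
  0001001010
^ 1111100101
------------
  1110101111
Decimal: 74 ^ 997 = 943



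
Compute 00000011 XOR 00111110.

XOR: 1 when bits differ
  00000011
^ 00111110
----------
  00111101
Decimal: 3 ^ 62 = 61



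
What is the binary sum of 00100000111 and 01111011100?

Add column by column from the right: bit + bit + carry-in; write the sum mod 2, carry 1 when the sum is 2 or 3.
carry:  11000111000
        00100000111
+       01111011100
-------------------
       010011100011
(the carry out of the leftmost column, 0, becomes the leading bit)
Decimal check:
  00100000111 = 256 + 4 + 2 + 1 = 263
  01111011100 = 512 + 256 + 128 + 64 + 16 + 8 + 4 = 988
  263 + 988 = 1251, and 010011100011 = 1024 + 128 + 64 + 32 + 2 + 1 = 1251 ✓



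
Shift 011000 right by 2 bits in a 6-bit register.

Original: 011000 (decimal 24)
Shift right by 2 positions
Drop the 2 low bits; fill with zeros on the left
Result: 000110 (decimal 6)
Equivalent: 24 >> 2 = 24 ÷ 2^2 = 6



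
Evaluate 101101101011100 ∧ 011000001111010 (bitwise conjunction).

AND: 1 only when both bits are 1
  101101101011100
& 011000001111010
-----------------
  001000001011000
Decimal: 23388 & 12410 = 4184



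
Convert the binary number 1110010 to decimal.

Sum of powers of 2 for each 1-bit:
2^1 + 2^4 + 2^5 + 2^6
= 2 + 16 + 32 + 64
= 114



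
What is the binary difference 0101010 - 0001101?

Method 1 - Direct subtraction (column by column from the right: bit − bit − borrow-in; if negative, add 2 and borrow 1 from the next column):
borrow: 0111010
        0101010
-       0001101
---------------
        0011101

Method 2 - Add two's complement:
Two's complement of 0001101: invert → 1110010, add 1 → 1110011
  0101010
+ 1110011
---------
 10011101  (end carry out of the top bit = 1)
Discarding the end carry: 0011101
Decimal check:
  0101010 = 32 + 8 + 2 = 42
  0001101 = 8 + 4 + 1 = 13
  42 - 13 = 29, and 0011101 = 16 + 8 + 4 + 1 = 29 ✓



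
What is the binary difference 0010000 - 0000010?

Method 1 - Direct subtraction (column by column from the right: bit − bit − borrow-in; if negative, add 2 and borrow 1 from the next column):
borrow: 0011100
        0010000
-       0000010
---------------
        0001110

Method 2 - Add two's complement:
Two's complement of 0000010: invert → 1111101, add 1 → 1111110
  0010000
+ 1111110
---------
 10001110  (end carry out of the top bit = 1)
Discarding the end carry: 0001110
Decimal check:
  0010000 = 16
  0000010 = 2
  16 - 2 = 14, and 0001110 = 8 + 4 + 2 = 14 ✓



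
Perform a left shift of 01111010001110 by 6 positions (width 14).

Original: 01111010001110 (decimal 7822)
Shift left by 6 positions
Append 6 zeros on the right and drop the 6 high bits that overflow the 14-bit width
Result: 10001110000000 (decimal 9088)
Equivalent: 7822 << 6 = 7822 × 2^6 = 500608, truncated to 14 bits = 9088



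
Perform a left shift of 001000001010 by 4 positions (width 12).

Original: 001000001010 (decimal 522)
Shift left by 4 positions
Append 4 zeros on the right and drop the 4 high bits that overflow the 12-bit width
Result: 000010100000 (decimal 160)
Equivalent: 522 << 4 = 522 × 2^4 = 8352, truncated to 12 bits = 160



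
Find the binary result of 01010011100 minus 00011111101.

Method 1 - Direct subtraction (column by column from the right: bit − bit − borrow-in; if negative, add 2 and borrow 1 from the next column):
borrow: 01111111110
        01010011100
-       00011111101
-------------------
        00110011111

Method 2 - Add two's complement:
Two's complement of 00011111101: invert → 11100000010, add 1 → 11100000011
  01010011100
+ 11100000011
-------------
 100110011111  (end carry out of the top bit = 1)
Discarding the end carry: 00110011111
Decimal check:
  01010011100 = 512 + 128 + 16 + 8 + 4 = 668
  00011111101 = 128 + 64 + 32 + 16 + 8 + 4 + 1 = 253
  668 - 253 = 415, and 00110011111 = 256 + 128 + 16 + 8 + 4 + 2 + 1 = 415 ✓



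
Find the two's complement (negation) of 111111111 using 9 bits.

Original (sign bit 1, negative): 111111111
Step 1 - Invert all bits: 000000000
Step 2 - Add 1: 000000001
Verification: 111111111 + 000000001 = 1000000000; discarding the end carry (carry out of the top bit) leaves the 9-bit value 000000000, as required for x + (-x)



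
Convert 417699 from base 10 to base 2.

Using repeated division by 2:
417699 ÷ 2 = 208849 remainder 1
208849 ÷ 2 = 104424 remainder 1
104424 ÷ 2 = 52212 remainder 0
52212 ÷ 2 = 26106 remainder 0
26106 ÷ 2 = 13053 remainder 0
13053 ÷ 2 = 6526 remainder 1
6526 ÷ 2 = 3263 remainder 0
3263 ÷ 2 = 1631 remainder 1
1631 ÷ 2 = 815 remainder 1
815 ÷ 2 = 407 remainder 1
407 ÷ 2 = 203 remainder 1
203 ÷ 2 = 101 remainder 1
101 ÷ 2 = 50 remainder 1
50 ÷ 2 = 25 remainder 0
25 ÷ 2 = 12 remainder 1
12 ÷ 2 = 6 remainder 0
6 ÷ 2 = 3 remainder 0
3 ÷ 2 = 1 remainder 1
1 ÷ 2 = 0 remainder 1
Reading remainders bottom to top: 1100101111110100011



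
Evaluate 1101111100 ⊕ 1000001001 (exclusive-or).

XOR: 1 when bits differ
  1101111100
^ 1000001001
------------
  0101110101
Decimal: 892 ^ 521 = 373



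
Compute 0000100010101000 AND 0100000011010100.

AND: 1 only when both bits are 1
  0000100010101000
& 0100000011010100
------------------
  0000000010000000
Decimal: 2216 & 16596 = 128



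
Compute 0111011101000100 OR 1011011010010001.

OR: 1 when either bit is 1
  0111011101000100
| 1011011010010001
------------------
  1111011111010101
Decimal: 30532 | 46737 = 63445



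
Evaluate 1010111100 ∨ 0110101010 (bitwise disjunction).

OR: 1 when either bit is 1
  1010111100
| 0110101010
------------
  1110111110
Decimal: 700 | 426 = 958



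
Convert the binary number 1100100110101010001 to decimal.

Sum of powers of 2 for each 1-bit:
2^0 + 2^4 + 2^6 + 2^8 + 2^10 + 2^11 + 2^14 + 2^17 + 2^18
= 1 + 16 + 64 + 256 + 1024 + 2048 + 16384 + 131072 + 262144
= 413009



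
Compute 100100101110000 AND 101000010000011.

AND: 1 only when both bits are 1
  100100101110000
& 101000010000011
-----------------
  100000000000000
Decimal: 18800 & 20611 = 16384



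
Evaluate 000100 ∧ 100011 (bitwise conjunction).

AND: 1 only when both bits are 1
  000100
& 100011
--------
  000000
Decimal: 4 & 35 = 0



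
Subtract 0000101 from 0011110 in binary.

Method 1 - Direct subtraction (column by column from the right: bit − bit − borrow-in; if negative, add 2 and borrow 1 from the next column):
borrow: 0000010
        0011110
-       0000101
---------------
        0011001

Method 2 - Add two's complement:
Two's complement of 0000101: invert → 1111010, add 1 → 1111011
  0011110
+ 1111011
---------
 10011001  (end carry out of the top bit = 1)
Discarding the end carry: 0011001
Decimal check:
  0011110 = 16 + 8 + 4 + 2 = 30
  0000101 = 4 + 1 = 5
  30 - 5 = 25, and 0011001 = 16 + 8 + 1 = 25 ✓



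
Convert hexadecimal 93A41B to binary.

Convert each hex digit to 4 bits:
  9 = 1001
  3 = 0011
  A = 1010
  4 = 0100
  1 = 0001
  B = 1011
Concatenate: 100100111010010000011011



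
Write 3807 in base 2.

Using repeated division by 2:
3807 ÷ 2 = 1903 remainder 1
1903 ÷ 2 = 951 remainder 1
951 ÷ 2 = 475 remainder 1
475 ÷ 2 = 237 remainder 1
237 ÷ 2 = 118 remainder 1
118 ÷ 2 = 59 remainder 0
59 ÷ 2 = 29 remainder 1
29 ÷ 2 = 14 remainder 1
14 ÷ 2 = 7 remainder 0
7 ÷ 2 = 3 remainder 1
3 ÷ 2 = 1 remainder 1
1 ÷ 2 = 0 remainder 1
Reading remainders bottom to top: 111011011111



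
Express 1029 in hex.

Using repeated division by 16 (digits 10–15 are A–F):
1029 ÷ 16 = 64 remainder 5
64 ÷ 16 = 4 remainder 0
4 ÷ 16 = 0 remainder 4
Reading remainders bottom to top: 405



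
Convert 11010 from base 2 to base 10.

Sum of powers of 2 for each 1-bit:
2^1 + 2^3 + 2^4
= 2 + 8 + 16
= 26



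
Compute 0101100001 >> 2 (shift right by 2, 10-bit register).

Original: 0101100001 (decimal 353)
Shift right by 2 positions
Drop the 2 low bits; fill with zeros on the left
Result: 0001011000 (decimal 88)
Equivalent: 353 >> 2 = 353 ÷ 2^2 = 88



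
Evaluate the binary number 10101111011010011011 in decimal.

Sum of powers of 2 for each 1-bit:
2^0 + 2^1 + 2^3 + 2^4 + 2^7 + 2^9 + 2^10 + 2^12 + 2^13 + 2^14 + 2^15 + 2^17 + 2^19
= 1 + 2 + 8 + 16 + 128 + 512 + 1024 + 4096 + 8192 + 16384 + 32768 + 131072 + 524288
= 718491



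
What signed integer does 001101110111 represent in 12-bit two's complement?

Binary: 001101110111
Sign bit: 0 (non-negative)
Read directly as an unsigned value:
001101110111 = 512 + 256 + 64 + 32 + 16 + 4 + 2 + 1 = 887
Value: 887



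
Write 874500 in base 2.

Using repeated division by 2:
874500 ÷ 2 = 437250 remainder 0
437250 ÷ 2 = 218625 remainder 0
218625 ÷ 2 = 109312 remainder 1
109312 ÷ 2 = 54656 remainder 0
54656 ÷ 2 = 27328 remainder 0
27328 ÷ 2 = 13664 remainder 0
13664 ÷ 2 = 6832 remainder 0
6832 ÷ 2 = 3416 remainder 0
3416 ÷ 2 = 1708 remainder 0
1708 ÷ 2 = 854 remainder 0
854 ÷ 2 = 427 remainder 0
427 ÷ 2 = 213 remainder 1
213 ÷ 2 = 106 remainder 1
106 ÷ 2 = 53 remainder 0
53 ÷ 2 = 26 remainder 1
26 ÷ 2 = 13 remainder 0
13 ÷ 2 = 6 remainder 1
6 ÷ 2 = 3 remainder 0
3 ÷ 2 = 1 remainder 1
1 ÷ 2 = 0 remainder 1
Reading remainders bottom to top: 11010101100000000100



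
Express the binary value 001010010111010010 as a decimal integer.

Sum of powers of 2 for each 1-bit:
2^1 + 2^4 + 2^6 + 2^7 + 2^8 + 2^10 + 2^13 + 2^15
= 2 + 16 + 64 + 128 + 256 + 1024 + 8192 + 32768
= 42450



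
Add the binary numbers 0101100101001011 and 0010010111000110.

Add column by column from the right: bit + bit + carry-in; write the sum mod 2, carry 1 when the sum is 2 or 3.
carry:  0000001110011100
        0101100101001011
+       0010010111000110
------------------------
       00111111100010001
(the carry out of the leftmost column, 0, becomes the leading bit)
Decimal check:
  0101100101001011 = 16384 + 4096 + 2048 + 256 + 64 + 8 + 2 + 1 = 22859
  0010010111000110 = 8192 + 1024 + 256 + 128 + 64 + 4 + 2 = 9670
  22859 + 9670 = 32529, and 00111111100010001 = 16384 + 8192 + 4096 + 2048 + 1024 + 512 + 256 + 16 + 1 = 32529 ✓



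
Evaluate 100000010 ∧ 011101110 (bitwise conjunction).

AND: 1 only when both bits are 1
  100000010
& 011101110
-----------
  000000010
Decimal: 258 & 238 = 2



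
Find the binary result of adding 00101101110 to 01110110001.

Add column by column from the right: bit + bit + carry-in; write the sum mod 2, carry 1 when the sum is 2 or 3.
carry:  11111000000
        00101101110
+       01110110001
-------------------
       010100011111
(the carry out of the leftmost column, 0, becomes the leading bit)
Decimal check:
  00101101110 = 256 + 64 + 32 + 8 + 4 + 2 = 366
  01110110001 = 512 + 256 + 128 + 32 + 16 + 1 = 945
  366 + 945 = 1311, and 010100011111 = 1024 + 256 + 16 + 8 + 4 + 2 + 1 = 1311 ✓



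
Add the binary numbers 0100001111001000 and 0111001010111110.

Add column by column from the right: bit + bit + carry-in; write the sum mod 2, carry 1 when the sum is 2 or 3.
carry:  1000011111110000
        0100001111001000
+       0111001010111110
------------------------
       01011011010000110
(the carry out of the leftmost column, 0, becomes the leading bit)
Decimal check:
  0100001111001000 = 16384 + 512 + 256 + 128 + 64 + 8 = 17352
  0111001010111110 = 16384 + 8192 + 4096 + 512 + 128 + 32 + 16 + 8 + 4 + 2 = 29374
  17352 + 29374 = 46726, and 01011011010000110 = 32768 + 8192 + 4096 + 1024 + 512 + 128 + 4 + 2 = 46726 ✓



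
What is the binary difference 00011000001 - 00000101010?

Method 1 - Direct subtraction (column by column from the right: bit − bit − borrow-in; if negative, add 2 and borrow 1 from the next column):
borrow: 00001111100
        00011000001
-       00000101010
-------------------
        00010010111

Method 2 - Add two's complement:
Two's complement of 00000101010: invert → 11111010101, add 1 → 11111010110
  00011000001
+ 11111010110
-------------
 100010010111  (end carry out of the top bit = 1)
Discarding the end carry: 00010010111
Decimal check:
  00011000001 = 128 + 64 + 1 = 193
  00000101010 = 32 + 8 + 2 = 42
  193 - 42 = 151, and 00010010111 = 128 + 16 + 4 + 2 + 1 = 151 ✓



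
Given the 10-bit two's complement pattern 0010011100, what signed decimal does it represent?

Binary: 0010011100
Sign bit: 0 (non-negative)
Read directly as an unsigned value:
0010011100 = 128 + 16 + 8 + 4 = 156
Value: 156



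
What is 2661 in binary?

Using repeated division by 2:
2661 ÷ 2 = 1330 remainder 1
1330 ÷ 2 = 665 remainder 0
665 ÷ 2 = 332 remainder 1
332 ÷ 2 = 166 remainder 0
166 ÷ 2 = 83 remainder 0
83 ÷ 2 = 41 remainder 1
41 ÷ 2 = 20 remainder 1
20 ÷ 2 = 10 remainder 0
10 ÷ 2 = 5 remainder 0
5 ÷ 2 = 2 remainder 1
2 ÷ 2 = 1 remainder 0
1 ÷ 2 = 0 remainder 1
Reading remainders bottom to top: 101001100101



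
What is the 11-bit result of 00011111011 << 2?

Original: 00011111011 (decimal 251)
Shift left by 2 positions
Append 2 zeros on the right
Result: 01111101100 (decimal 1004)
Equivalent: 251 << 2 = 251 × 2^2 = 1004



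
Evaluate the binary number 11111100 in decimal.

Sum of powers of 2 for each 1-bit:
2^2 + 2^3 + 2^4 + 2^5 + 2^6 + 2^7
= 4 + 8 + 16 + 32 + 64 + 128
= 252



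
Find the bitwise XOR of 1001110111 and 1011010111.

XOR: 1 when bits differ
  1001110111
^ 1011010111
------------
  0010100000
Decimal: 631 ^ 727 = 160



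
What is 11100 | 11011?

OR: 1 when either bit is 1
  11100
| 11011
-------
  11111
Decimal: 28 | 27 = 31



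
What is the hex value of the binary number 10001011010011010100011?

Group into 4-bit nibbles from right:
  0100 = 4
  0101 = 5
  1010 = A
  0110 = 6
  1010 = A
  0011 = 3
Result: 45A6A3



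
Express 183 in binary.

Using repeated division by 2:
183 ÷ 2 = 91 remainder 1
91 ÷ 2 = 45 remainder 1
45 ÷ 2 = 22 remainder 1
22 ÷ 2 = 11 remainder 0
11 ÷ 2 = 5 remainder 1
5 ÷ 2 = 2 remainder 1
2 ÷ 2 = 1 remainder 0
1 ÷ 2 = 0 remainder 1
Reading remainders bottom to top: 10110111



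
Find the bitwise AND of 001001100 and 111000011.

AND: 1 only when both bits are 1
  001001100
& 111000011
-----------
  001000000
Decimal: 76 & 451 = 64



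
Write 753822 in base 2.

Using repeated division by 2:
753822 ÷ 2 = 376911 remainder 0
376911 ÷ 2 = 188455 remainder 1
188455 ÷ 2 = 94227 remainder 1
94227 ÷ 2 = 47113 remainder 1
47113 ÷ 2 = 23556 remainder 1
23556 ÷ 2 = 11778 remainder 0
11778 ÷ 2 = 5889 remainder 0
5889 ÷ 2 = 2944 remainder 1
2944 ÷ 2 = 1472 remainder 0
1472 ÷ 2 = 736 remainder 0
736 ÷ 2 = 368 remainder 0
368 ÷ 2 = 184 remainder 0
184 ÷ 2 = 92 remainder 0
92 ÷ 2 = 46 remainder 0
46 ÷ 2 = 23 remainder 0
23 ÷ 2 = 11 remainder 1
11 ÷ 2 = 5 remainder 1
5 ÷ 2 = 2 remainder 1
2 ÷ 2 = 1 remainder 0
1 ÷ 2 = 0 remainder 1
Reading remainders bottom to top: 10111000000010011110



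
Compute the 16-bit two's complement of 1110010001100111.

Original (sign bit 1, negative): 1110010001100111
Step 1 - Invert all bits: 0001101110011000
Step 2 - Add 1: 0001101110011001
Verification: 1110010001100111 + 0001101110011001 = 10000000000000000; discarding the end carry (carry out of the top bit) leaves the 16-bit value 0000000000000000, as required for x + (-x)



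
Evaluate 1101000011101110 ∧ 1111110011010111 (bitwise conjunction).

AND: 1 only when both bits are 1
  1101000011101110
& 1111110011010111
------------------
  1101000011000110
Decimal: 53486 & 64727 = 53446



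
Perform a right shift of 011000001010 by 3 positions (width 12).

Original: 011000001010 (decimal 1546)
Shift right by 3 positions
Drop the 3 low bits; fill with zeros on the left
Result: 000011000001 (decimal 193)
Equivalent: 1546 >> 3 = 1546 ÷ 2^3 = 193



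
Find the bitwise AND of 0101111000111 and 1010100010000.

AND: 1 only when both bits are 1
  0101111000111
& 1010100010000
---------------
  0000100000000
Decimal: 3015 & 5392 = 256



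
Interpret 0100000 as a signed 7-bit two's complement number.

Binary: 0100000
Sign bit: 0 (non-negative)
Read directly as an unsigned value:
0100000 = 32
Value: 32



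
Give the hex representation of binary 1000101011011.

Group into 4-bit nibbles from right:
  0001 = 1
  0001 = 1
  0101 = 5
  1011 = B
Result: 115B



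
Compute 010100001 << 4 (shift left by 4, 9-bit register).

Original: 010100001 (decimal 161)
Shift left by 4 positions
Append 4 zeros on the right and drop the 4 high bits that overflow the 9-bit width
Result: 000010000 (decimal 16)
Equivalent: 161 << 4 = 161 × 2^4 = 2576, truncated to 9 bits = 16



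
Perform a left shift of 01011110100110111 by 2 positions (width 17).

Original: 01011110100110111 (decimal 48439)
Shift left by 2 positions
Append 2 zeros on the right and drop the 2 high bits that overflow the 17-bit width
Result: 01111010011011100 (decimal 62684)
Equivalent: 48439 << 2 = 48439 × 2^2 = 193756, truncated to 17 bits = 62684



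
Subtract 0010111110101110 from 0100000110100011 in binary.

Method 1 - Direct subtraction (column by column from the right: bit − bit − borrow-in; if negative, add 2 and borrow 1 from the next column):
borrow: 0111111111111000
        0100000110100011
-       0010111110101110
------------------------
        0001000111110101

Method 2 - Add two's complement:
Two's complement of 0010111110101110: invert → 1101000001010001, add 1 → 1101000001010010
  0100000110100011
+ 1101000001010010
------------------
 10001000111110101  (end carry out of the top bit = 1)
Discarding the end carry: 0001000111110101
Decimal check:
  0100000110100011 = 16384 + 256 + 128 + 32 + 2 + 1 = 16803
  0010111110101110 = 8192 + 2048 + 1024 + 512 + 256 + 128 + 32 + 8 + 4 + 2 = 12206
  16803 - 12206 = 4597, and 0001000111110101 = 4096 + 256 + 128 + 64 + 32 + 16 + 4 + 1 = 4597 ✓



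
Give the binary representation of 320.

Using repeated division by 2:
320 ÷ 2 = 160 remainder 0
160 ÷ 2 = 80 remainder 0
80 ÷ 2 = 40 remainder 0
40 ÷ 2 = 20 remainder 0
20 ÷ 2 = 10 remainder 0
10 ÷ 2 = 5 remainder 0
5 ÷ 2 = 2 remainder 1
2 ÷ 2 = 1 remainder 0
1 ÷ 2 = 0 remainder 1
Reading remainders bottom to top: 101000000



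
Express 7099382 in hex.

Using repeated division by 16 (digits 10–15 are A–F):
7099382 ÷ 16 = 443711 remainder 6
443711 ÷ 16 = 27731 remainder 15 (F)
27731 ÷ 16 = 1733 remainder 3
1733 ÷ 16 = 108 remainder 5
108 ÷ 16 = 6 remainder 12 (C)
6 ÷ 16 = 0 remainder 6
Reading remainders bottom to top: 6C53F6



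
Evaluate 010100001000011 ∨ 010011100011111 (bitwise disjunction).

OR: 1 when either bit is 1
  010100001000011
| 010011100011111
-----------------
  010111101011111
Decimal: 10307 | 10015 = 12127



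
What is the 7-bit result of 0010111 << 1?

Original: 0010111 (decimal 23)
Shift left by 1 position
Append 1 zero on the right
Result: 0101110 (decimal 46)
Equivalent: 23 << 1 = 23 × 2^1 = 46



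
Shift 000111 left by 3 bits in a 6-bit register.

Original: 000111 (decimal 7)
Shift left by 3 positions
Append 3 zeros on the right
Result: 111000 (decimal 56)
Equivalent: 7 << 3 = 7 × 2^3 = 56



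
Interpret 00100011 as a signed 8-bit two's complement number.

Binary: 00100011
Sign bit: 0 (non-negative)
Read directly as an unsigned value:
00100011 = 32 + 2 + 1 = 35
Value: 35



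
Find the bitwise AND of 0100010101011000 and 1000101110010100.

AND: 1 only when both bits are 1
  0100010101011000
& 1000101110010100
------------------
  0000000100010000
Decimal: 17752 & 35732 = 272



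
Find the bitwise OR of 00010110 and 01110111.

OR: 1 when either bit is 1
  00010110
| 01110111
----------
  01110111
Decimal: 22 | 119 = 119



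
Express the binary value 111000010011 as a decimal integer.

Sum of powers of 2 for each 1-bit:
2^0 + 2^1 + 2^4 + 2^9 + 2^10 + 2^11
= 1 + 2 + 16 + 512 + 1024 + 2048
= 3603



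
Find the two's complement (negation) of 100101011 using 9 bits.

Original (sign bit 1, negative): 100101011
Step 1 - Invert all bits: 011010100
Step 2 - Add 1: 011010101
Verification: 100101011 + 011010101 = 1000000000; discarding the end carry (carry out of the top bit) leaves the 9-bit value 000000000, as required for x + (-x)



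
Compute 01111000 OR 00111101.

OR: 1 when either bit is 1
  01111000
| 00111101
----------
  01111101
Decimal: 120 | 61 = 125



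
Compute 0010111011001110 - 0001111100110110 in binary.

Method 1 - Direct subtraction (column by column from the right: bit − bit − borrow-in; if negative, add 2 and borrow 1 from the next column):
borrow: 0011111001100000
        0010111011001110
-       0001111100110110
------------------------
        0000111110011000

Method 2 - Add two's complement:
Two's complement of 0001111100110110: invert → 1110000011001001, add 1 → 1110000011001010
  0010111011001110
+ 1110000011001010
------------------
 10000111110011000  (end carry out of the top bit = 1)
Discarding the end carry: 0000111110011000
Decimal check:
  0010111011001110 = 8192 + 2048 + 1024 + 512 + 128 + 64 + 8 + 4 + 2 = 11982
  0001111100110110 = 4096 + 2048 + 1024 + 512 + 256 + 32 + 16 + 4 + 2 = 7990
  11982 - 7990 = 3992, and 0000111110011000 = 2048 + 1024 + 512 + 256 + 128 + 16 + 8 = 3992 ✓



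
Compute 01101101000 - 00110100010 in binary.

Method 1 - Direct subtraction (column by column from the right: bit − bit − borrow-in; if negative, add 2 and borrow 1 from the next column):
borrow: 01100001100
        01101101000
-       00110100010
-------------------
        00111000110

Method 2 - Add two's complement:
Two's complement of 00110100010: invert → 11001011101, add 1 → 11001011110
  01101101000
+ 11001011110
-------------
 100111000110  (end carry out of the top bit = 1)
Discarding the end carry: 00111000110
Decimal check:
  01101101000 = 512 + 256 + 64 + 32 + 8 = 872
  00110100010 = 256 + 128 + 32 + 2 = 418
  872 - 418 = 454, and 00111000110 = 256 + 128 + 64 + 4 + 2 = 454 ✓



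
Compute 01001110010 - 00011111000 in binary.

Method 1 - Direct subtraction (column by column from the right: bit − bit − borrow-in; if negative, add 2 and borrow 1 from the next column):
borrow: 01111110000
        01001110010
-       00011111000
-------------------
        00101111010

Method 2 - Add two's complement:
Two's complement of 00011111000: invert → 11100000111, add 1 → 11100001000
  01001110010
+ 11100001000
-------------
 100101111010  (end carry out of the top bit = 1)
Discarding the end carry: 00101111010
Decimal check:
  01001110010 = 512 + 64 + 32 + 16 + 2 = 626
  00011111000 = 128 + 64 + 32 + 16 + 8 = 248
  626 - 248 = 378, and 00101111010 = 256 + 64 + 32 + 16 + 8 + 2 = 378 ✓



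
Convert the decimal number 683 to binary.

Using repeated division by 2:
683 ÷ 2 = 341 remainder 1
341 ÷ 2 = 170 remainder 1
170 ÷ 2 = 85 remainder 0
85 ÷ 2 = 42 remainder 1
42 ÷ 2 = 21 remainder 0
21 ÷ 2 = 10 remainder 1
10 ÷ 2 = 5 remainder 0
5 ÷ 2 = 2 remainder 1
2 ÷ 2 = 1 remainder 0
1 ÷ 2 = 0 remainder 1
Reading remainders bottom to top: 1010101011



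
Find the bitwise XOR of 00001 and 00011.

XOR: 1 when bits differ
  00001
^ 00011
-------
  00010
Decimal: 1 ^ 3 = 2



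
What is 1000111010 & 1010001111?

AND: 1 only when both bits are 1
  1000111010
& 1010001111
------------
  1000001010
Decimal: 570 & 655 = 522



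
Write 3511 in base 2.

Using repeated division by 2:
3511 ÷ 2 = 1755 remainder 1
1755 ÷ 2 = 877 remainder 1
877 ÷ 2 = 438 remainder 1
438 ÷ 2 = 219 remainder 0
219 ÷ 2 = 109 remainder 1
109 ÷ 2 = 54 remainder 1
54 ÷ 2 = 27 remainder 0
27 ÷ 2 = 13 remainder 1
13 ÷ 2 = 6 remainder 1
6 ÷ 2 = 3 remainder 0
3 ÷ 2 = 1 remainder 1
1 ÷ 2 = 0 remainder 1
Reading remainders bottom to top: 110110110111



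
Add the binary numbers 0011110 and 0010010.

Add column by column from the right: bit + bit + carry-in; write the sum mod 2, carry 1 when the sum is 2 or 3.
carry:  0111100
        0011110
+       0010010
---------------
       00110000
(the carry out of the leftmost column, 0, becomes the leading bit)
Decimal check:
  0011110 = 16 + 8 + 4 + 2 = 30
  0010010 = 16 + 2 = 18
  30 + 18 = 48, and 00110000 = 32 + 16 = 48 ✓



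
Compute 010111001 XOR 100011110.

XOR: 1 when bits differ
  010111001
^ 100011110
-----------
  110100111
Decimal: 185 ^ 286 = 423



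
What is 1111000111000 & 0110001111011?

AND: 1 only when both bits are 1
  1111000111000
& 0110001111011
---------------
  0110000111000
Decimal: 7736 & 3195 = 3128



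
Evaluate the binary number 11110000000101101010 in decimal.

Sum of powers of 2 for each 1-bit:
2^1 + 2^3 + 2^5 + 2^6 + 2^8 + 2^16 + 2^17 + 2^18 + 2^19
= 2 + 8 + 32 + 64 + 256 + 65536 + 131072 + 262144 + 524288
= 983402



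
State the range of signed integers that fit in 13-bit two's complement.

For 13-bit two's complement:
Minimum: -2^12 = -4096
Maximum: 2^12 - 1 = 4095



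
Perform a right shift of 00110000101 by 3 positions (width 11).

Original: 00110000101 (decimal 389)
Shift right by 3 positions
Drop the 3 low bits; fill with zeros on the left
Result: 00000110000 (decimal 48)
Equivalent: 389 >> 3 = 389 ÷ 2^3 = 48



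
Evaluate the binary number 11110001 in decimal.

Sum of powers of 2 for each 1-bit:
2^0 + 2^4 + 2^5 + 2^6 + 2^7
= 1 + 16 + 32 + 64 + 128
= 241



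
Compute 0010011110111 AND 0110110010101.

AND: 1 only when both bits are 1
  0010011110111
& 0110110010101
---------------
  0010010010101
Decimal: 1271 & 3477 = 1173



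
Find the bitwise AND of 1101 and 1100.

AND: 1 only when both bits are 1
  1101
& 1100
------
  1100
Decimal: 13 & 12 = 12



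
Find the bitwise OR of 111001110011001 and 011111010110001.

OR: 1 when either bit is 1
  111001110011001
| 011111010110001
-----------------
  111111110111001
Decimal: 29593 | 16049 = 32697



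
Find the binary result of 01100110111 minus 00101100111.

Method 1 - Direct subtraction (column by column from the right: bit − bit − borrow-in; if negative, add 2 and borrow 1 from the next column):
borrow: 01110000000
        01100110111
-       00101100111
-------------------
        00111010000

Method 2 - Add two's complement:
Two's complement of 00101100111: invert → 11010011000, add 1 → 11010011001
  01100110111
+ 11010011001
-------------
 100111010000  (end carry out of the top bit = 1)
Discarding the end carry: 00111010000
Decimal check:
  01100110111 = 512 + 256 + 32 + 16 + 4 + 2 + 1 = 823
  00101100111 = 256 + 64 + 32 + 4 + 2 + 1 = 359
  823 - 359 = 464, and 00111010000 = 256 + 128 + 64 + 16 = 464 ✓



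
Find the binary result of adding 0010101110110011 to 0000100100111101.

Add column by column from the right: bit + bit + carry-in; write the sum mod 2, carry 1 when the sum is 2 or 3.
carry:  0001011001111110
        0010101110110011
+       0000100100111101
------------------------
       00011010011110000
(the carry out of the leftmost column, 0, becomes the leading bit)
Decimal check:
  0010101110110011 = 8192 + 2048 + 512 + 256 + 128 + 32 + 16 + 2 + 1 = 11187
  0000100100111101 = 2048 + 256 + 32 + 16 + 8 + 4 + 1 = 2365
  11187 + 2365 = 13552, and 00011010011110000 = 8192 + 4096 + 1024 + 128 + 64 + 32 + 16 = 13552 ✓



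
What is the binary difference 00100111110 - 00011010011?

Method 1 - Direct subtraction (column by column from the right: bit − bit − borrow-in; if negative, add 2 and borrow 1 from the next column):
borrow: 00110000110
        00100111110
-       00011010011
-------------------
        00001101011

Method 2 - Add two's complement:
Two's complement of 00011010011: invert → 11100101100, add 1 → 11100101101
  00100111110
+ 11100101101
-------------
 100001101011  (end carry out of the top bit = 1)
Discarding the end carry: 00001101011
Decimal check:
  00100111110 = 256 + 32 + 16 + 8 + 4 + 2 = 318
  00011010011 = 128 + 64 + 16 + 2 + 1 = 211
  318 - 211 = 107, and 00001101011 = 64 + 32 + 8 + 2 + 1 = 107 ✓



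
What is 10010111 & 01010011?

AND: 1 only when both bits are 1
  10010111
& 01010011
----------
  00010011
Decimal: 151 & 83 = 19



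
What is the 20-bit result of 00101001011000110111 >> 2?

Original: 00101001011000110111 (decimal 169527)
Shift right by 2 positions
Drop the 2 low bits; fill with zeros on the left
Result: 00001010010110001101 (decimal 42381)
Equivalent: 169527 >> 2 = 169527 ÷ 2^2 = 42381



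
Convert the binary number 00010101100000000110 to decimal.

Sum of powers of 2 for each 1-bit:
2^1 + 2^2 + 2^11 + 2^12 + 2^14 + 2^16
= 2 + 4 + 2048 + 4096 + 16384 + 65536
= 88070



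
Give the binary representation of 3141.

Using repeated division by 2:
3141 ÷ 2 = 1570 remainder 1
1570 ÷ 2 = 785 remainder 0
785 ÷ 2 = 392 remainder 1
392 ÷ 2 = 196 remainder 0
196 ÷ 2 = 98 remainder 0
98 ÷ 2 = 49 remainder 0
49 ÷ 2 = 24 remainder 1
24 ÷ 2 = 12 remainder 0
12 ÷ 2 = 6 remainder 0
6 ÷ 2 = 3 remainder 0
3 ÷ 2 = 1 remainder 1
1 ÷ 2 = 0 remainder 1
Reading remainders bottom to top: 110001000101



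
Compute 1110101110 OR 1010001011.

OR: 1 when either bit is 1
  1110101110
| 1010001011
------------
  1110101111
Decimal: 942 | 651 = 943



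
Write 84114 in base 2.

Using repeated division by 2:
84114 ÷ 2 = 42057 remainder 0
42057 ÷ 2 = 21028 remainder 1
21028 ÷ 2 = 10514 remainder 0
10514 ÷ 2 = 5257 remainder 0
5257 ÷ 2 = 2628 remainder 1
2628 ÷ 2 = 1314 remainder 0
1314 ÷ 2 = 657 remainder 0
657 ÷ 2 = 328 remainder 1
328 ÷ 2 = 164 remainder 0
164 ÷ 2 = 82 remainder 0
82 ÷ 2 = 41 remainder 0
41 ÷ 2 = 20 remainder 1
20 ÷ 2 = 10 remainder 0
10 ÷ 2 = 5 remainder 0
5 ÷ 2 = 2 remainder 1
2 ÷ 2 = 1 remainder 0
1 ÷ 2 = 0 remainder 1
Reading remainders bottom to top: 10100100010010010



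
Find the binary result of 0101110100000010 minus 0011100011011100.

Method 1 - Direct subtraction (column by column from the right: bit − bit − borrow-in; if negative, add 2 and borrow 1 from the next column):
borrow: 0100000111111000
        0101110100000010
-       0011100011011100
------------------------
        0010010000100110

Method 2 - Add two's complement:
Two's complement of 0011100011011100: invert → 1100011100100011, add 1 → 1100011100100100
  0101110100000010
+ 1100011100100100
------------------
 10010010000100110  (end carry out of the top bit = 1)
Discarding the end carry: 0010010000100110
Decimal check:
  0101110100000010 = 16384 + 4096 + 2048 + 1024 + 256 + 2 = 23810
  0011100011011100 = 8192 + 4096 + 2048 + 128 + 64 + 16 + 8 + 4 = 14556
  23810 - 14556 = 9254, and 0010010000100110 = 8192 + 1024 + 32 + 4 + 2 = 9254 ✓



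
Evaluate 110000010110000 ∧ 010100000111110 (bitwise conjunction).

AND: 1 only when both bits are 1
  110000010110000
& 010100000111110
-----------------
  010000000110000
Decimal: 24752 & 10302 = 8240



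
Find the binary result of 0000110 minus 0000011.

Method 1 - Direct subtraction (column by column from the right: bit − bit − borrow-in; if negative, add 2 and borrow 1 from the next column):
borrow: 0000110
        0000110
-       0000011
---------------
        0000011

Method 2 - Add two's complement:
Two's complement of 0000011: invert → 1111100, add 1 → 1111101
  0000110
+ 1111101
---------
 10000011  (end carry out of the top bit = 1)
Discarding the end carry: 0000011
Decimal check:
  0000110 = 4 + 2 = 6
  0000011 = 2 + 1 = 3
  6 - 3 = 3, and 0000011 = 2 + 1 = 3 ✓



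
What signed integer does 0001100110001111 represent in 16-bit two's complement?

Binary: 0001100110001111
Sign bit: 0 (non-negative)
Read directly as an unsigned value:
0001100110001111 = 4096 + 2048 + 256 + 128 + 8 + 4 + 2 + 1 = 6543
Value: 6543



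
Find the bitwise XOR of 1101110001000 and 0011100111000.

XOR: 1 when bits differ
  1101110001000
^ 0011100111000
---------------
  1110010110000
Decimal: 7048 ^ 1848 = 7344



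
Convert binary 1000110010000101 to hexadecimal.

Group into 4-bit nibbles from right:
  1000 = 8
  1100 = C
  1000 = 8
  0101 = 5
Result: 8C85



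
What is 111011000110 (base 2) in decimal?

Sum of powers of 2 for each 1-bit:
2^1 + 2^2 + 2^6 + 2^7 + 2^9 + 2^10 + 2^11
= 2 + 4 + 64 + 128 + 512 + 1024 + 2048
= 3782



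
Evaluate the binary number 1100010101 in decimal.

Sum of powers of 2 for each 1-bit:
2^0 + 2^2 + 2^4 + 2^8 + 2^9
= 1 + 4 + 16 + 256 + 512
= 789



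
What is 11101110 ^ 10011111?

XOR: 1 when bits differ
  11101110
^ 10011111
----------
  01110001
Decimal: 238 ^ 159 = 113



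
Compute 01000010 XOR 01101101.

XOR: 1 when bits differ
  01000010
^ 01101101
----------
  00101111
Decimal: 66 ^ 109 = 47



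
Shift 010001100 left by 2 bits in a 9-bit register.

Original: 010001100 (decimal 140)
Shift left by 2 positions
Append 2 zeros on the right and drop the 2 high bits that overflow the 9-bit width
Result: 000110000 (decimal 48)
Equivalent: 140 << 2 = 140 × 2^2 = 560, truncated to 9 bits = 48



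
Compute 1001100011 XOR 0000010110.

XOR: 1 when bits differ
  1001100011
^ 0000010110
------------
  1001110101
Decimal: 611 ^ 22 = 629



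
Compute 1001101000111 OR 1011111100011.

OR: 1 when either bit is 1
  1001101000111
| 1011111100011
---------------
  1011111100111
Decimal: 4935 | 6115 = 6119



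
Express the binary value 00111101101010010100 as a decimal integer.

Sum of powers of 2 for each 1-bit:
2^2 + 2^4 + 2^7 + 2^9 + 2^11 + 2^12 + 2^14 + 2^15 + 2^16 + 2^17
= 4 + 16 + 128 + 512 + 2048 + 4096 + 16384 + 32768 + 65536 + 131072
= 252564



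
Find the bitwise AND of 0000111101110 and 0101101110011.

AND: 1 only when both bits are 1
  0000111101110
& 0101101110011
---------------
  0000101100010
Decimal: 494 & 2931 = 354



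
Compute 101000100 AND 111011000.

AND: 1 only when both bits are 1
  101000100
& 111011000
-----------
  101000000
Decimal: 324 & 472 = 320



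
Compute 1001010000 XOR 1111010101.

XOR: 1 when bits differ
  1001010000
^ 1111010101
------------
  0110000101
Decimal: 592 ^ 981 = 389



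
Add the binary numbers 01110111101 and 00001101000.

Add column by column from the right: bit + bit + carry-in; write the sum mod 2, carry 1 when the sum is 2 or 3.
carry:  11111110000
        01110111101
+       00001101000
-------------------
       010000100101
(the carry out of the leftmost column, 0, becomes the leading bit)
Decimal check:
  01110111101 = 512 + 256 + 128 + 32 + 16 + 8 + 4 + 1 = 957
  00001101000 = 64 + 32 + 8 = 104
  957 + 104 = 1061, and 010000100101 = 1024 + 32 + 4 + 1 = 1061 ✓



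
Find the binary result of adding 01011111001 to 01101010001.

Add column by column from the right: bit + bit + carry-in; write the sum mod 2, carry 1 when the sum is 2 or 3.
carry:  11111100010
        01011111001
+       01101010001
-------------------
       011001001010
(the carry out of the leftmost column, 0, becomes the leading bit)
Decimal check:
  01011111001 = 512 + 128 + 64 + 32 + 16 + 8 + 1 = 761
  01101010001 = 512 + 256 + 64 + 16 + 1 = 849
  761 + 849 = 1610, and 011001001010 = 1024 + 512 + 64 + 8 + 2 = 1610 ✓



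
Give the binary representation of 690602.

Using repeated division by 2:
690602 ÷ 2 = 345301 remainder 0
345301 ÷ 2 = 172650 remainder 1
172650 ÷ 2 = 86325 remainder 0
86325 ÷ 2 = 43162 remainder 1
43162 ÷ 2 = 21581 remainder 0
21581 ÷ 2 = 10790 remainder 1
10790 ÷ 2 = 5395 remainder 0
5395 ÷ 2 = 2697 remainder 1
2697 ÷ 2 = 1348 remainder 1
1348 ÷ 2 = 674 remainder 0
674 ÷ 2 = 337 remainder 0
337 ÷ 2 = 168 remainder 1
168 ÷ 2 = 84 remainder 0
84 ÷ 2 = 42 remainder 0
42 ÷ 2 = 21 remainder 0
21 ÷ 2 = 10 remainder 1
10 ÷ 2 = 5 remainder 0
5 ÷ 2 = 2 remainder 1
2 ÷ 2 = 1 remainder 0
1 ÷ 2 = 0 remainder 1
Reading remainders bottom to top: 10101000100110101010



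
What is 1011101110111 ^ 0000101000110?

XOR: 1 when bits differ
  1011101110111
^ 0000101000110
---------------
  1011000110001
Decimal: 6007 ^ 326 = 5681



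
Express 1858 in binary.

Using repeated division by 2:
1858 ÷ 2 = 929 remainder 0
929 ÷ 2 = 464 remainder 1
464 ÷ 2 = 232 remainder 0
232 ÷ 2 = 116 remainder 0
116 ÷ 2 = 58 remainder 0
58 ÷ 2 = 29 remainder 0
29 ÷ 2 = 14 remainder 1
14 ÷ 2 = 7 remainder 0
7 ÷ 2 = 3 remainder 1
3 ÷ 2 = 1 remainder 1
1 ÷ 2 = 0 remainder 1
Reading remainders bottom to top: 11101000010



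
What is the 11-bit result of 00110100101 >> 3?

Original: 00110100101 (decimal 421)
Shift right by 3 positions
Drop the 3 low bits; fill with zeros on the left
Result: 00000110100 (decimal 52)
Equivalent: 421 >> 3 = 421 ÷ 2^3 = 52



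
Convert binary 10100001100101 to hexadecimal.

Group into 4-bit nibbles from right:
  0010 = 2
  1000 = 8
  0110 = 6
  0101 = 5
Result: 2865



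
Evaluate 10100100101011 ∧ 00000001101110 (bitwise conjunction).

AND: 1 only when both bits are 1
  10100100101011
& 00000001101110
----------------
  00000000101010
Decimal: 10539 & 110 = 42



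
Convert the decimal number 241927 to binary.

Using repeated division by 2:
241927 ÷ 2 = 120963 remainder 1
120963 ÷ 2 = 60481 remainder 1
60481 ÷ 2 = 30240 remainder 1
30240 ÷ 2 = 15120 remainder 0
15120 ÷ 2 = 7560 remainder 0
7560 ÷ 2 = 3780 remainder 0
3780 ÷ 2 = 1890 remainder 0
1890 ÷ 2 = 945 remainder 0
945 ÷ 2 = 472 remainder 1
472 ÷ 2 = 236 remainder 0
236 ÷ 2 = 118 remainder 0
118 ÷ 2 = 59 remainder 0
59 ÷ 2 = 29 remainder 1
29 ÷ 2 = 14 remainder 1
14 ÷ 2 = 7 remainder 0
7 ÷ 2 = 3 remainder 1
3 ÷ 2 = 1 remainder 1
1 ÷ 2 = 0 remainder 1
Reading remainders bottom to top: 111011000100000111



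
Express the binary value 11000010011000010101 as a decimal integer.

Sum of powers of 2 for each 1-bit:
2^0 + 2^2 + 2^4 + 2^9 + 2^10 + 2^13 + 2^18 + 2^19
= 1 + 4 + 16 + 512 + 1024 + 8192 + 262144 + 524288
= 796181



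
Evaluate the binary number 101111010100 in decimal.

Sum of powers of 2 for each 1-bit:
2^2 + 2^4 + 2^6 + 2^7 + 2^8 + 2^9 + 2^11
= 4 + 16 + 64 + 128 + 256 + 512 + 2048
= 3028



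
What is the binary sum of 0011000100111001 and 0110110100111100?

Add column by column from the right: bit + bit + carry-in; write the sum mod 2, carry 1 when the sum is 2 or 3.
carry:  1100001001110000
        0011000100111001
+       0110110100111100
------------------------
       01001111001110101
(the carry out of the leftmost column, 0, becomes the leading bit)
Decimal check:
  0011000100111001 = 8192 + 4096 + 256 + 32 + 16 + 8 + 1 = 12601
  0110110100111100 = 16384 + 8192 + 2048 + 1024 + 256 + 32 + 16 + 8 + 4 = 27964
  12601 + 27964 = 40565, and 01001111001110101 = 32768 + 4096 + 2048 + 1024 + 512 + 64 + 32 + 16 + 4 + 1 = 40565 ✓

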